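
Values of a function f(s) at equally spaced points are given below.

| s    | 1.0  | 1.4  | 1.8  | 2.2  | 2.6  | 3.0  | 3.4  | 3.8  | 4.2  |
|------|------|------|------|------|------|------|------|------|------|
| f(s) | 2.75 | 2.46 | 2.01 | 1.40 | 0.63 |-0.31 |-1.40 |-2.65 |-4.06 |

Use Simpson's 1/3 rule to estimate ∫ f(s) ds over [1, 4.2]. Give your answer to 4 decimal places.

0.6360

h = 0.4, n = 8.
(h/3)·[y₀ + 4y₁ + 2y₂ + 4y₃ + 2y₄ + 4y₅ + 2y₆ + 4y₇ + y₈] = 0.133333·(4.77) = 0.6360.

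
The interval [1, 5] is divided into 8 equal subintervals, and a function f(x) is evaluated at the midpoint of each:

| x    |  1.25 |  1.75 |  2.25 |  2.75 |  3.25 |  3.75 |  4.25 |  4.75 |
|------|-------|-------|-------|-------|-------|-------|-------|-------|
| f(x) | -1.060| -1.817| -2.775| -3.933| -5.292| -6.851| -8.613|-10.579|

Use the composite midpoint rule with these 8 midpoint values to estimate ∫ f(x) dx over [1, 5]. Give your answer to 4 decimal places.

-20.4600

h = 0.5, n = 8.
h·[y(m₁) + y(m₂) + y(m₃) + y(m₄) + y(m₅) + y(m₆) + y(m₇) + y(m₈)] = 0.5·(-40.920) = -20.4600.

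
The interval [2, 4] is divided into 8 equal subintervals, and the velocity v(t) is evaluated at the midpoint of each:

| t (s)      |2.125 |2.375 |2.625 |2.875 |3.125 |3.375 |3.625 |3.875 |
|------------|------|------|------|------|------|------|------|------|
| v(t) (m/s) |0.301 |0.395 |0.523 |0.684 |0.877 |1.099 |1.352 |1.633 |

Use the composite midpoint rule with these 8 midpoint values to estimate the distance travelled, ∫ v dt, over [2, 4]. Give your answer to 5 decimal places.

1.71600

h = 0.25, n = 8.
h·[y(m₁) + y(m₂) + y(m₃) + y(m₄) + y(m₅) + y(m₆) + y(m₇) + y(m₈)] = 0.25·(6.864) = 1.71600.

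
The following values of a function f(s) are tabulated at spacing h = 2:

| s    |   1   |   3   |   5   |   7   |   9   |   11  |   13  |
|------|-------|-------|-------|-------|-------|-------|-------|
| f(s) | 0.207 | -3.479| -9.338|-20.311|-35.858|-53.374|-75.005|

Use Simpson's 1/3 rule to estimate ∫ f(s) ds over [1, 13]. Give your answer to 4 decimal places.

h = 2, n = 6.
(h/3)·[y₀ + 4y₁ + 2y₂ + 4y₃ + 2y₄ + 4y₅ + y₆] = 0.666667·(-473.846) = -315.8973.

-315.8973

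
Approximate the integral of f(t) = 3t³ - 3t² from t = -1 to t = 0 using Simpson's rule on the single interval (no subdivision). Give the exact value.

-1.75

S = (b−a)/6 · [f(-1) + 4f(-0.5) + f(0)] = 0.166667·[(-6) + 4·(-1.125) + 0] = -1.75.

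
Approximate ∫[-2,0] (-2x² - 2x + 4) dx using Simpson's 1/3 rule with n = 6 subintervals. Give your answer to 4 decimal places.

6.6667

h = (0 − (-2))/6 = 0.333333.
Nodes x₀,…,x₆ = -2, -1.666667, -1.333333, -1, -0.666667, -0.333333, 0.
f(x) = -2x² - 2x + 4: f₀=0, f₁=1.777778, f₂=3.111111, f₃=4, f₄=4.444444, f₅=4.444444, f₆=4.
(h/3)·[f₀ + 4f₁ + 2f₂ + 4f₃ + 2f₄ + 4f₅ + f₆] = 0.111111·(60) = 6.6667.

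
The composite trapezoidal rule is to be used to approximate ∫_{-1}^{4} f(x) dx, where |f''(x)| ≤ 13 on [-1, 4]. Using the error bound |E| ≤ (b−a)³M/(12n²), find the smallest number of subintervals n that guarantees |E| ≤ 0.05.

Need 1625/(12n²) ≤ 0.05.
n² ≥ 1625/(12·0.05) = 2708.33 ⇒ n ≥ 52.0416, so the smallest n is 53.

53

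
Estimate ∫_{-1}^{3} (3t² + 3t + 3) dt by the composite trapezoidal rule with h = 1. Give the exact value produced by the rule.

54

h = (3 − (-1))/4 = 1.
Nodes t₀,…,t₄ = -1, 0, 1, 2, 3.
f(t) = 3t² + 3t + 3: f₀=3, f₁=3, f₂=9, f₃=21, f₄=39.
(h/2)·[f₀ + 2f₁ + 2f₂ + 2f₃ + f₄] = 0.5·(108) = 54.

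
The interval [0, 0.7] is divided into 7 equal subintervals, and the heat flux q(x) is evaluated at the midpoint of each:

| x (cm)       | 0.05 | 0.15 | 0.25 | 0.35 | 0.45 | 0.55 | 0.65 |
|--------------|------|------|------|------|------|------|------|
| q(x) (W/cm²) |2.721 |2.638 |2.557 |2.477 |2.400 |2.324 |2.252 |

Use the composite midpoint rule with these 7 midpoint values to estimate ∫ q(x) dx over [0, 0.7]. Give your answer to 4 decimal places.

h = 0.1, n = 7.
h·[y(m₁) + y(m₂) + y(m₃) + y(m₄) + y(m₅) + y(m₆) + y(m₇)] = 0.1·(17.369) = 1.7369.

1.7369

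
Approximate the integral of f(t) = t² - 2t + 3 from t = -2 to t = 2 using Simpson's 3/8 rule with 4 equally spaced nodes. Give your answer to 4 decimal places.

17.3333

h = (2 − (-2))/3 = 1.333333.
Nodes t₀,…,t₃ = -2, -0.666667, 0.666667, 2.
f(t) = t² - 2t + 3: f₀=11, f₁=4.777778, f₂=2.111111, f₃=3.
(3h/8)·[f₀ + 3f₁ + 3f₂ + f₃] = 0.5·(34.666667) = 17.3333.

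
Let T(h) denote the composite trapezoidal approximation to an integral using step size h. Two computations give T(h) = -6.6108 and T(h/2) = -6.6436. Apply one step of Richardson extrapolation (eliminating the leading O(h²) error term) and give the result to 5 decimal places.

-6.65453

R = (4·T(h/2) − T(h)) / 3 = (4·(-6.6436) − (-6.6108))/3 = (-19.9636)/3 = -6.65453.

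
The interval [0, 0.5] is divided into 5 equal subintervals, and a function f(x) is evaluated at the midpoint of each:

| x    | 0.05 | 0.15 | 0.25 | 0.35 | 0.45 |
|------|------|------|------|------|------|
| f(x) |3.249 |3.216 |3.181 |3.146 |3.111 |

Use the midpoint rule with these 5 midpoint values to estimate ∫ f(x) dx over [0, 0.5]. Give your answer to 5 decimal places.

1.59030

h = 0.1, n = 5.
h·[y(m₁) + y(m₂) + y(m₃) + y(m₄) + y(m₅)] = 0.1·(15.903) = 1.59030.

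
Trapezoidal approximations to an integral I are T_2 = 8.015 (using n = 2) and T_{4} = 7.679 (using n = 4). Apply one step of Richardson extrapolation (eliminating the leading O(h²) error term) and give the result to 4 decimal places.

R = (4·T_{4} − T_2) / 3 = (4·7.679 − 8.015)/3 = (22.701)/3 = 7.5670.

7.5670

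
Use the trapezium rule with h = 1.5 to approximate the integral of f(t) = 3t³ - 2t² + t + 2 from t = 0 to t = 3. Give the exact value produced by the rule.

66.1875

h = (3 − 0)/2 = 1.5.
Nodes t₀,…,t₂ = 0, 1.5, 3.
f(t) = 3t³ - 2t² + t + 2: f₀=2, f₁=9.125, f₂=68.
(h/2)·[f₀ + 2f₁ + f₂] = 0.75·(88.25) = 66.1875.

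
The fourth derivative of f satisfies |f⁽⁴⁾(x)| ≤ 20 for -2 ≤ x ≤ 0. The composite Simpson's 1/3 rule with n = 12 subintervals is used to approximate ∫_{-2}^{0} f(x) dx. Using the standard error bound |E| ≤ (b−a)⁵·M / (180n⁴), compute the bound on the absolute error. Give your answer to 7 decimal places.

0.0001715

|E| ≤ (2)⁵·20 / (180·12⁴) = 640/3732480 = 0.0001715.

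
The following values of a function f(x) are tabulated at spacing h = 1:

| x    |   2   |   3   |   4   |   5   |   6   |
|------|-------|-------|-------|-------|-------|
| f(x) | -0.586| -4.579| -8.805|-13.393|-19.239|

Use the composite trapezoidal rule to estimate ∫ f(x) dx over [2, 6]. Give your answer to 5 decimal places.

h = 1, n = 4.
(h/2)·[y₀ + 2y₁ + 2y₂ + 2y₃ + y₄] = 0.5·(-73.379) = -36.68950.

-36.68950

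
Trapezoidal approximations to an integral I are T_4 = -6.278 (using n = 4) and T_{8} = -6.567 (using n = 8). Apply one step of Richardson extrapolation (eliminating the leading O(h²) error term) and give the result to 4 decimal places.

R = (4·T_{8} − T_4) / 3 = (4·(-6.567) − (-6.278))/3 = (-19.990)/3 = -6.6633.

-6.6633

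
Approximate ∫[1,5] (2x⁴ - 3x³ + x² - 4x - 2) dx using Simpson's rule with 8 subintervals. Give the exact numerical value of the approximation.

h = (5 − 1)/8 = 0.5.
Nodes x₀,…,x₈ = 1, 1.5, 2, 2.5, 3, 3.5, 4, 4.5, 5.
f(x) = 2x⁴ - 3x³ + x² - 4x - 2: f₀=-6, f₁=-5.75, f₂=2, f₃=25.5, f₄=76, f₅=167.75, f₆=318, f₇=547, f₈=878.
(h/3)·[f₀ + 4f₁ + 2f₂ + 4f₃ + 2f₄ + 4f₅ + 2f₆ + 4f₇ + f₈] = 0.166667·(4602) = 767.

767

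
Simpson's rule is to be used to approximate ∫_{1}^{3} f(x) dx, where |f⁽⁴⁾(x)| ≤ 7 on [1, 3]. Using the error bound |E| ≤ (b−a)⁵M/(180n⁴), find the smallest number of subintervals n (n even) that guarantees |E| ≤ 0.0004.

Need 224/(180n⁴) ≤ 0.0004.
n⁴ ≥ 224/(180·0.0004) = 3111.11 ⇒ n ≥ 7.4684, so the smallest even n is 8. (n must be even for Simpson's rule.)

8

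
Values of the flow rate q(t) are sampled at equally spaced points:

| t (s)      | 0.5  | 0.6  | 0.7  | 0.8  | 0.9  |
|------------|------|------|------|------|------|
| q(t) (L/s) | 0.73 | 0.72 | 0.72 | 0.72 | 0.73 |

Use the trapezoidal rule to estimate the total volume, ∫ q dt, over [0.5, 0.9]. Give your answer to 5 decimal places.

0.28900

h = 0.1, n = 4.
(h/2)·[y₀ + 2y₁ + 2y₂ + 2y₃ + y₄] = 0.05·(5.78) = 0.28900.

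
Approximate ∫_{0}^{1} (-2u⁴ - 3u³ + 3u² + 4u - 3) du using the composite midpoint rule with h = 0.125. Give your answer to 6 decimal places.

h = (1 − 0)/8 = 0.125.
Midpoints m₁,…,m₈ = 0.0625, 0.1875, 0.3125, 0.4375, 0.5625, 0.6875, 0.8125, 0.9375.
f(m₁)=-2.739044189453125, f(m₂)=-2.166778564453125, f(m₃)=-1.567657470703125, f(m₄)=-1.000274658203125, f(m₅)=-0.534942626953125, f(m₆)=-0.253692626953125, f(m₇)=-0.250274658203125, f(m₈)=-0.630157470703125.
h·[f(m₁) + f(m₂) + f(m₃) + f(m₄) + f(m₅) + f(m₆) + f(m₇) + f(m₈)] = 0.125·(-9.142822265625) = -1.142853.

-1.142853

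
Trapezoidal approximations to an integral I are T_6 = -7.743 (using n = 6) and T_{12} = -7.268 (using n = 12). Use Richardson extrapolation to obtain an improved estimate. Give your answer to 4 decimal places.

R = (4·T_{12} − T_6) / 3 = (4·(-7.268) − (-7.743))/3 = (-21.329)/3 = -7.1097.

-7.1097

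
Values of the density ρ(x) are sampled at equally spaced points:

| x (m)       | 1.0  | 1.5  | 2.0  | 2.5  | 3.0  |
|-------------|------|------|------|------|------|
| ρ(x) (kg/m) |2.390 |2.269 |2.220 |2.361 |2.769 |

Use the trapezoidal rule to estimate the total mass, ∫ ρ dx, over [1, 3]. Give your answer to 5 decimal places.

4.71475

h = 0.5, n = 4.
(h/2)·[y₀ + 2y₁ + 2y₂ + 2y₃ + y₄] = 0.25·(18.859) = 4.71475.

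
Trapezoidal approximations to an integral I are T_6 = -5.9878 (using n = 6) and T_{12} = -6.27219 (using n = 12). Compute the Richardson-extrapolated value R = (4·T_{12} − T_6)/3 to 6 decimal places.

-6.366987

R = (4·T_{12} − T_6) / 3 = (4·(-6.27219) − (-5.9878))/3 = (-19.10096)/3 = -6.366987.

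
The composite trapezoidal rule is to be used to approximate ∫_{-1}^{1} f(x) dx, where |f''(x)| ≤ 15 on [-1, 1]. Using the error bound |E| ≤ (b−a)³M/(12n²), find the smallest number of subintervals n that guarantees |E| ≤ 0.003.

Need 120/(12n²) ≤ 0.003.
n² ≥ 120/(12·0.003) = 3333.33 ⇒ n ≥ 57.7350, so the smallest n is 58.

58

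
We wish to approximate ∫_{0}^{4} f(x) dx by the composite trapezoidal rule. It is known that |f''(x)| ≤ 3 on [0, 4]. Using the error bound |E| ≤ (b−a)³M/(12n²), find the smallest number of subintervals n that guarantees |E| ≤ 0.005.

57

Need 192/(12n²) ≤ 0.005.
n² ≥ 192/(12·0.005) = 3200 ⇒ n ≥ 56.5685, so the smallest n is 57.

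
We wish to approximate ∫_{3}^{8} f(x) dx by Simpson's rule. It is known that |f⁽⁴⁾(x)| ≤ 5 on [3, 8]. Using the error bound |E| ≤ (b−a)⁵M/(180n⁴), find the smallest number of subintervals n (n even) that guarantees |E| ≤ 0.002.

Need 15625/(180n⁴) ≤ 0.002.
n⁴ ≥ 15625/(180·0.002) = 43402.8 ⇒ n ≥ 14.4338, so the smallest even n is 16. (n must be even for Simpson's rule.)

16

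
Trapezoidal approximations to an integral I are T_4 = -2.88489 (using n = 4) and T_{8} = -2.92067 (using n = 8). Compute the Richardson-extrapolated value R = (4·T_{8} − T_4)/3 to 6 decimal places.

-2.932597

R = (4·T_{8} − T_4) / 3 = (4·(-2.92067) − (-2.88489))/3 = (-8.79779)/3 = -2.932597.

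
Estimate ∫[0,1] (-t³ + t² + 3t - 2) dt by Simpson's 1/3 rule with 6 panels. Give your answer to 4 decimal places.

-0.4167

h = (1 − 0)/6 = 0.166667.
Nodes t₀,…,t₆ = 0, 0.166667, 0.333333, 0.5, 0.666667, 0.833333, 1.
f(t) = -t³ + t² + 3t - 2: f₀=-2, f₁=-1.476852, f₂=-0.925926, f₃=-0.375, f₄=0.148148, f₅=0.615741, f₆=1.
(h/3)·[f₀ + 4f₁ + 2f₂ + 4f₃ + 2f₄ + 4f₅ + f₆] = 0.055556·(-7.5) = -0.4167.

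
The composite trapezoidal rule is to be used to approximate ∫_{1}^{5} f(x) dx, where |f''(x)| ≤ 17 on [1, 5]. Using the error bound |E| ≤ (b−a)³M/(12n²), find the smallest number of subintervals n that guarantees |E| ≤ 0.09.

32

Need 1088/(12n²) ≤ 0.09.
n² ≥ 1088/(12·0.09) = 1007.41 ⇒ n ≥ 31.7397, so the smallest n is 32.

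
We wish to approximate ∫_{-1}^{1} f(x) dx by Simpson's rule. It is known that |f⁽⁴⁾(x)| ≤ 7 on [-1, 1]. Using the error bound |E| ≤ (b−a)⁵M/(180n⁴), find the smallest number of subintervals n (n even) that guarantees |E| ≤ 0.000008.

Need 224/(180n⁴) ≤ 0.000008.
n⁴ ≥ 224/(180·0.000008) = 155556 ⇒ n ≥ 19.8596, so the smallest even n is 20. (n must be even for Simpson's rule.)

20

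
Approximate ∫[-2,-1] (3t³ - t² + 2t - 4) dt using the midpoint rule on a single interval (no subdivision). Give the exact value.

M = (b−a)·f(-1.5) = 1·(-19.375) = -19.375.

-19.375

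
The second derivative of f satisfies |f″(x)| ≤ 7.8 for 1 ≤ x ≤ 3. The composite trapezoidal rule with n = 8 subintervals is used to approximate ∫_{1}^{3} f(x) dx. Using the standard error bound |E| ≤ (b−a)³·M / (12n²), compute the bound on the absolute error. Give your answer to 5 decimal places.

0.08125

|E| ≤ (2)³·7.8 / (12·8²) = 62.4/768 = 0.08125.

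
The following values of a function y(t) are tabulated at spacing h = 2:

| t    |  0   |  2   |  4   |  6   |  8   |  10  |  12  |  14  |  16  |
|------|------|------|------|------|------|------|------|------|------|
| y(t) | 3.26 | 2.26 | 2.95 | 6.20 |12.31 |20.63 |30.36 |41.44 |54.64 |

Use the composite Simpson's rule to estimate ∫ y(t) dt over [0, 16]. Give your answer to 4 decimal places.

287.5067

h = 2, n = 8.
(h/3)·[y₀ + 4y₁ + 2y₂ + 4y₃ + 2y₄ + 4y₅ + 2y₆ + 4y₇ + y₈] = 0.666667·(431.26) = 287.5067.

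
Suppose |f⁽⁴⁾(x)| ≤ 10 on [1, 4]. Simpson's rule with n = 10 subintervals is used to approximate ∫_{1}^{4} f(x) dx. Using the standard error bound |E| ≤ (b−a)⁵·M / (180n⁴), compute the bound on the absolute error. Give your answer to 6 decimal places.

|E| ≤ (3)⁵·10 / (180·10⁴) = 2430/1800000 = 0.001350.

0.001350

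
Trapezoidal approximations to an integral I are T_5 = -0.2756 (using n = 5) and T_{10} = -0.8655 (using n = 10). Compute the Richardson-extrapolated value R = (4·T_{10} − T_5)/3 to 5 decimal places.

R = (4·T_{10} − T_5) / 3 = (4·(-0.8655) − (-0.2756))/3 = (-3.1864)/3 = -1.06213.

-1.06213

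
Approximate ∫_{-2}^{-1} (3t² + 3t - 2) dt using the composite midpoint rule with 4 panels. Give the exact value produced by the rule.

0.484375

h = (-1 − (-2))/4 = 0.25.
Midpoints m₁,…,m₄ = -1.875, -1.625, -1.375, -1.125.
f(m₁)=2.921875, f(m₂)=1.046875, f(m₃)=-0.453125, f(m₄)=-1.578125.
h·[f(m₁) + f(m₂) + f(m₃) + f(m₄)] = 0.25·(1.9375) = 0.484375.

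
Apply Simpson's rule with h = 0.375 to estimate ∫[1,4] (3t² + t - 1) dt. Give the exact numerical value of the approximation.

67.5

h = (4 − 1)/8 = 0.375.
Nodes t₀,…,t₈ = 1, 1.375, 1.75, 2.125, 2.5, 2.875, 3.25, 3.625, 4.
f(t) = 3t² + t - 1: f₀=3, f₁=6.046875, f₂=9.9375, f₃=14.671875, f₄=20.25, f₅=26.671875, f₆=33.9375, f₇=42.046875, f₈=51.
(h/3)·[f₀ + 4f₁ + 2f₂ + 4f₃ + 2f₄ + 4f₅ + 2f₆ + 4f₇ + f₈] = 0.125·(540) = 67.5.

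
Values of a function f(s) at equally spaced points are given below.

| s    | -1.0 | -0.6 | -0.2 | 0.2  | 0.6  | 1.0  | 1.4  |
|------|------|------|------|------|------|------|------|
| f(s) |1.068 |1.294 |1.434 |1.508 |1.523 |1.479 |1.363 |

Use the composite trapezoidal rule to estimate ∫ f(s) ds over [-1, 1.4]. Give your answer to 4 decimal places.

h = 0.4, n = 6.
(h/2)·[y₀ + 2y₁ + 2y₂ + 2y₃ + 2y₄ + 2y₅ + y₆] = 0.2·(16.907) = 3.3814.

3.3814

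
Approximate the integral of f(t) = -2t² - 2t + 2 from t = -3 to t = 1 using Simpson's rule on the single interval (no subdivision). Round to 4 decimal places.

S = (b−a)/6 · [f(-3) + 4f(-1) + f(1)] = 0.666667·[(-10) + 4·2 + (-2)] = -2.6667.

-2.6667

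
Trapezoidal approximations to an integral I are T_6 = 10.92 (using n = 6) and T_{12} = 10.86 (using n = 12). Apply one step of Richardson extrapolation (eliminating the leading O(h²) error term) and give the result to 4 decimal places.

R = (4·T_{12} − T_6) / 3 = (4·10.86 − 10.92)/3 = (32.52)/3 = 10.8400.

10.8400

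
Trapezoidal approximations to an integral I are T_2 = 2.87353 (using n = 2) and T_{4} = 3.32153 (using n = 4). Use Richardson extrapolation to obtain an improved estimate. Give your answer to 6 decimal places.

R = (4·T_{4} − T_2) / 3 = (4·3.32153 − 2.87353)/3 = (10.41259)/3 = 3.470863.

3.470863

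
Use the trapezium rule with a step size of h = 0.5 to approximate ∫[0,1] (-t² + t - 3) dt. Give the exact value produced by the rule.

h = (1 − 0)/2 = 0.5.
Nodes t₀,…,t₂ = 0, 0.5, 1.
f(t) = -t² + t - 3: f₀=-3, f₁=-2.75, f₂=-3.
(h/2)·[f₀ + 2f₁ + f₂] = 0.25·(-11.5) = -2.875.

-2.875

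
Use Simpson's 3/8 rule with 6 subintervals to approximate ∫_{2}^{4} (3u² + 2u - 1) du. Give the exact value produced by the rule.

66

h = (4 − 2)/6 = 0.333333.
Nodes u₀,…,u₆ = 2, 2.333333, 2.666667, 3, 3.333333, 3.666667, 4.
f(u) = 3u² + 2u - 1: f₀=15, f₁=20, f₂=25.666667, f₃=32, f₄=39, f₅=46.666667, f₆=55.
(3h/8)·[f₀ + 3f₁ + 3f₂ + 2f₃ + 3f₄ + 3f₅ + f₆] = 0.125·(528) = 66.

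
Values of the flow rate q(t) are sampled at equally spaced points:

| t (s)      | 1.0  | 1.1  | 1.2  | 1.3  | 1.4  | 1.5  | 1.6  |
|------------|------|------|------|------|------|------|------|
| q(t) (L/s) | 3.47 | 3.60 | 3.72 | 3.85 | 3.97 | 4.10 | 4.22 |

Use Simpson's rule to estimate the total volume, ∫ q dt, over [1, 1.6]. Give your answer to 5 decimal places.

2.30900

h = 0.1, n = 6.
(h/3)·[y₀ + 4y₁ + 2y₂ + 4y₃ + 2y₄ + 4y₅ + y₆] = 0.033333·(69.27) = 2.30900.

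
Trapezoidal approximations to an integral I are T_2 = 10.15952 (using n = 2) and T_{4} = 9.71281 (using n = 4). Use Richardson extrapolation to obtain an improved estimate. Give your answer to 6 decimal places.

R = (4·T_{4} − T_2) / 3 = (4·9.71281 − 10.15952)/3 = (28.69172)/3 = 9.563907.

9.563907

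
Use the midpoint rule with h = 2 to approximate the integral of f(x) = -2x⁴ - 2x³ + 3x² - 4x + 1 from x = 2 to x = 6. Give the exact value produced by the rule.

h = (6 − 2)/2 = 2.
Midpoints m₁,…,m₂ = 3, 5.
f(m₁)=-200, f(m₂)=-1444.
h·[f(m₁) + f(m₂)] = 2·(-1644) = -3288.

-3288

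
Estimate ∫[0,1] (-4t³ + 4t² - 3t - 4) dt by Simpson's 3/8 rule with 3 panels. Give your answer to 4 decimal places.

h = (1 − 0)/3 = 0.333333.
Nodes t₀,…,t₃ = 0, 0.333333, 0.666667, 1.
f(t) = -4t³ + 4t² - 3t - 4: f₀=-4, f₁=-4.703704, f₂=-5.407407, f₃=-7.
(3h/8)·[f₀ + 3f₁ + 3f₂ + f₃] = 0.125·(-41.333333) = -5.1667.

-5.1667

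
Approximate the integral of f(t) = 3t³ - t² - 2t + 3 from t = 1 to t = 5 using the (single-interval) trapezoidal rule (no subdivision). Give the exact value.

692

T = (b−a)/2 · [f(1) + f(5)] = 2·[3 + 343] = 692.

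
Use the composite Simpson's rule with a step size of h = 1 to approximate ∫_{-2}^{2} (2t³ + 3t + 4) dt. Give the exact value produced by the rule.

16

h = (2 − (-2))/4 = 1.
Nodes t₀,…,t₄ = -2, -1, 0, 1, 2.
f(t) = 2t³ + 3t + 4: f₀=-18, f₁=-1, f₂=4, f₃=9, f₄=26.
(h/3)·[f₀ + 4f₁ + 2f₂ + 4f₃ + f₄] = 0.333333·(48) = 16.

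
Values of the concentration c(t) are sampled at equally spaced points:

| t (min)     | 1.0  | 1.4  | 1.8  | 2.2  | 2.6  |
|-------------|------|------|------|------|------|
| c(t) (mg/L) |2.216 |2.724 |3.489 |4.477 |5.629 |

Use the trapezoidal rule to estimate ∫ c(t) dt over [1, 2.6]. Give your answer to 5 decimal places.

h = 0.4, n = 4.
(h/2)·[y₀ + 2y₁ + 2y₂ + 2y₃ + y₄] = 0.2·(29.225) = 5.84500.

5.84500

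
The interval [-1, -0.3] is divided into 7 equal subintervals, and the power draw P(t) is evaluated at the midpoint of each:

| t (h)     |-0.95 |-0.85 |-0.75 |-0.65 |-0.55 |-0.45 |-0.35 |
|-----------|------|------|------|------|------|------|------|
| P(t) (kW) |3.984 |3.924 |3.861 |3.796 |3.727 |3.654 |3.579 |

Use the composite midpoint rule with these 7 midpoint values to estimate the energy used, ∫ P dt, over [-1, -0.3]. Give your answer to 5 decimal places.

2.65250

h = 0.1, n = 7.
h·[y(m₁) + y(m₂) + y(m₃) + y(m₄) + y(m₅) + y(m₆) + y(m₇)] = 0.1·(26.525) = 2.65250.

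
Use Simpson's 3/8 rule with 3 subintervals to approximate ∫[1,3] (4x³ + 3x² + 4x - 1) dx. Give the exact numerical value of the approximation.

h = (3 − 1)/3 = 0.666667.
Nodes x₀,…,x₃ = 1, 1.666667, 2.333333, 3.
f(x) = 4x³ + 3x² + 4x - 1: f₀=10, f₁=32.518519, f₂=75.481481, f₃=146.
(3h/8)·[f₀ + 3f₁ + 3f₂ + f₃] = 0.25·(480) = 120.

120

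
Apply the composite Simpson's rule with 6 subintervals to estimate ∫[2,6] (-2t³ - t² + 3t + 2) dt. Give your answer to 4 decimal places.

-653.3333

h = (6 − 2)/6 = 0.666667.
Nodes t₀,…,t₆ = 2, 2.666667, 3.333333, 4, 4.666667, 5.333333, 6.
f(t) = -2t³ - t² + 3t + 2: f₀=-12, f₁=-35.037037, f₂=-73.185185, f₃=-130, f₄=-209.037037, f₅=-313.851852, f₆=-448.
(h/3)·[f₀ + 4f₁ + 2f₂ + 4f₃ + 2f₄ + 4f₅ + f₆] = 0.222222·(-2940) = -653.3333.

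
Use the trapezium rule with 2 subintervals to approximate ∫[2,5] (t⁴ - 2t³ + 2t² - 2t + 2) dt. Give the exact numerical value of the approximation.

h = (5 − 2)/2 = 1.5.
Nodes t₀,…,t₂ = 2, 3.5, 5.
f(t) = t⁴ - 2t³ + 2t² - 2t + 2: f₀=6, f₁=83.8125, f₂=417.
(h/2)·[f₀ + 2f₁ + f₂] = 0.75·(590.625) = 442.96875.

442.96875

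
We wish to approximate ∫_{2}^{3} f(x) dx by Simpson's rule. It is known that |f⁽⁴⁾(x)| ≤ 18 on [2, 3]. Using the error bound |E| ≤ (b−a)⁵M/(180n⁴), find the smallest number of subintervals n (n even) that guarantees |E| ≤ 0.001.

4

Need 18/(180n⁴) ≤ 0.001.
n⁴ ≥ 18/(180·0.001) = 100 ⇒ n ≥ 3.1623, so the smallest even n is 4. (n must be even for Simpson's rule.)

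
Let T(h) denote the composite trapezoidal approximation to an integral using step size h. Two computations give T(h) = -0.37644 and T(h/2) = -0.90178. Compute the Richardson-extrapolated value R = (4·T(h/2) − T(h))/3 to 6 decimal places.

-1.076893

R = (4·T(h/2) − T(h)) / 3 = (4·(-0.90178) − (-0.37644))/3 = (-3.23068)/3 = -1.076893.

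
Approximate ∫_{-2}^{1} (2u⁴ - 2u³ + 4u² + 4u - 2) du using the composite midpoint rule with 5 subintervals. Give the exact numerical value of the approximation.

h = (1 − (-2))/5 = 0.6.
Midpoints m₁,…,m₅ = -1.7, -1.1, -0.5, 0.1, 0.7.
f(m₁)=29.2902, f(m₂)=4.0302, f(m₃)=-2.625, f(m₄)=-1.5618, f(m₅)=2.5542.
h·[f(m₁) + f(m₂) + f(m₃) + f(m₄) + f(m₅)] = 0.6·(31.6878) = 19.01268.

19.01268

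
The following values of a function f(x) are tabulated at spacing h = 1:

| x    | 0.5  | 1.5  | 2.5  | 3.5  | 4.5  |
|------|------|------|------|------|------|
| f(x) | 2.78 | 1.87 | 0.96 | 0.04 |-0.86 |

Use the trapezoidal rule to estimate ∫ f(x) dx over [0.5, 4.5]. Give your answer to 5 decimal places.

3.83000

h = 1, n = 4.
(h/2)·[y₀ + 2y₁ + 2y₂ + 2y₃ + y₄] = 0.5·(7.66) = 3.83000.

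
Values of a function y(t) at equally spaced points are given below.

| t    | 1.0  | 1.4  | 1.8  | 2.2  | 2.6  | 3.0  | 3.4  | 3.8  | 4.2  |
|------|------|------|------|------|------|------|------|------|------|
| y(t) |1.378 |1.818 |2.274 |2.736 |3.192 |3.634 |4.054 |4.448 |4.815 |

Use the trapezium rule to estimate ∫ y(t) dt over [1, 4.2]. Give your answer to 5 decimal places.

10.10100

h = 0.4, n = 8.
(h/2)·[y₀ + 2y₁ + 2y₂ + 2y₃ + 2y₄ + 2y₅ + 2y₆ + 2y₇ + y₈] = 0.2·(50.505) = 10.10100.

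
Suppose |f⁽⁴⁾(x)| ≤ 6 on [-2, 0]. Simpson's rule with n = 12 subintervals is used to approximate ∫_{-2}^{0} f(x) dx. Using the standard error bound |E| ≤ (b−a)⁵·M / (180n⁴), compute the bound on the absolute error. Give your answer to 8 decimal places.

0.00005144

|E| ≤ (2)⁵·6 / (180·12⁴) = 192/3732480 = 0.00005144.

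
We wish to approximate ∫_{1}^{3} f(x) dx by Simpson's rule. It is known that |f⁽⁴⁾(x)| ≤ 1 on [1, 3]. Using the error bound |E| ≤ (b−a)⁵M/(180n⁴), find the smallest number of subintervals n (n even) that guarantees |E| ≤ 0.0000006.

Need 32/(180n⁴) ≤ 0.0000006.
n⁴ ≥ 32/(180·0.0000006) = 296296 ⇒ n ≥ 23.3309, so the smallest even n is 24. (n must be even for Simpson's rule.)

24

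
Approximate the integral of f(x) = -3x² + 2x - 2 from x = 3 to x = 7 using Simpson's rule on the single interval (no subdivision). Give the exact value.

S = (b−a)/6 · [f(3) + 4f(5) + f(7)] = 0.666667·[(-23) + 4·(-67) + (-135)] = -284.

-284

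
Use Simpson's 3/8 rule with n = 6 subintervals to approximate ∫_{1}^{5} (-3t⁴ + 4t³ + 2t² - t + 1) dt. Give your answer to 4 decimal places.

-1176.4444

h = (5 − 1)/6 = 0.666667.
Nodes t₀,…,t₆ = 1, 1.666667, 2.333333, 3, 3.666667, 4.333333, 5.
f(t) = -3t⁴ + 4t³ + 2t² - t + 1: f₀=3, f₁=0.259259, f₂=-28.555556, f₃=-119, f₄=-320.851852, f₅=-698.111111, f₆=-1329.
(3h/8)·[f₀ + 3f₁ + 3f₂ + 2f₃ + 3f₄ + 3f₅ + f₆] = 0.25·(-4705.777778) = -1176.4444.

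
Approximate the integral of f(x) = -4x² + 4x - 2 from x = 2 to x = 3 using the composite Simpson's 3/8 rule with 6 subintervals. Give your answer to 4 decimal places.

-17.3333

h = (3 − 2)/6 = 0.166667.
Nodes x₀,…,x₆ = 2, 2.166667, 2.333333, 2.5, 2.666667, 2.833333, 3.
f(x) = -4x² + 4x - 2: f₀=-10, f₁=-12.111111, f₂=-14.444444, f₃=-17, f₄=-19.777778, f₅=-22.777778, f₆=-26.
(3h/8)·[f₀ + 3f₁ + 3f₂ + 2f₃ + 3f₄ + 3f₅ + f₆] = 0.0625·(-277.333333) = -17.3333.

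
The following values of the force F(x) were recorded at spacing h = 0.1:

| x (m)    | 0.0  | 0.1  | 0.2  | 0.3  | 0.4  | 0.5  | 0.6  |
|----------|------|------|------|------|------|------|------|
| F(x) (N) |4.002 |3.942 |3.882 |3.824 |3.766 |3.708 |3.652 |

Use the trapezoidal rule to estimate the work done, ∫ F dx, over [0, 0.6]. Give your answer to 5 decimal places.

2.29490

h = 0.1, n = 6.
(h/2)·[y₀ + 2y₁ + 2y₂ + 2y₃ + 2y₄ + 2y₅ + y₆] = 0.05·(45.898) = 2.29490.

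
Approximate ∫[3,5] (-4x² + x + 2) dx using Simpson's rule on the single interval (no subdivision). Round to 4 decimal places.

-118.6667

S = (b−a)/6 · [f(3) + 4f(4) + f(5)] = 0.333333·[(-31) + 4·(-58) + (-93)] = -118.6667.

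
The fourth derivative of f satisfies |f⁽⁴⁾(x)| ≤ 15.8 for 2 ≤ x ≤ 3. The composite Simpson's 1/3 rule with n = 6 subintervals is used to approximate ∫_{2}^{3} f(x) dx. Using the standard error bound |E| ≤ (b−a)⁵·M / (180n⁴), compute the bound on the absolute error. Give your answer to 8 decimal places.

0.00006773

|E| ≤ (1)⁵·15.8 / (180·6⁴) = 15.8/233280 = 0.00006773.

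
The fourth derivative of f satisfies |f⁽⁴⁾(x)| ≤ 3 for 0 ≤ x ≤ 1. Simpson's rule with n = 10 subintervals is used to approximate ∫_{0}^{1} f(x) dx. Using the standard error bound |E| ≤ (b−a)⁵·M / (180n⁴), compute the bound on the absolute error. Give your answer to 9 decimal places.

0.000001667

|E| ≤ (1)⁵·3 / (180·10⁴) = 3/1800000 = 0.000001667.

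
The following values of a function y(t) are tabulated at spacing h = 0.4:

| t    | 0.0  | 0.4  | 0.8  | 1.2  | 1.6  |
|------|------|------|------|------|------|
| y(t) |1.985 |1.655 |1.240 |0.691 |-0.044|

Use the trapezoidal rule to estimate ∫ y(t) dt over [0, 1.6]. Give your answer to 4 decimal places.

1.8226

h = 0.4, n = 4.
(h/2)·[y₀ + 2y₁ + 2y₂ + 2y₃ + y₄] = 0.2·(9.113) = 1.8226.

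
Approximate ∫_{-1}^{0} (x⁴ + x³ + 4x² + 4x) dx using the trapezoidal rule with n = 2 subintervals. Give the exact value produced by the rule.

-0.53125

h = (0 − (-1))/2 = 0.5.
Nodes x₀,…,x₂ = -1, -0.5, 0.
f(x) = x⁴ + x³ + 4x² + 4x: f₀=0, f₁=-1.0625, f₂=0.
(h/2)·[f₀ + 2f₁ + f₂] = 0.25·(-2.125) = -0.53125.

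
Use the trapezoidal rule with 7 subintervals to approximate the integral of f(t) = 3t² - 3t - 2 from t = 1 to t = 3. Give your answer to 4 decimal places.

10.0816

h = (3 − 1)/7 = 0.285714.
Nodes t₀,…,t₇ = 1, 1.285714, 1.571429, 1.857143, 2.142857, 2.428571, 2.714286, 3.
f(t) = 3t² - 3t - 2: f₀=-2, f₁=-0.897959, f₂=0.693878, f₃=2.775510, f₄=5.346939, f₅=8.408163, f₆=11.959184, f₇=16.
(h/2)·[f₀ + 2f₁ + 2f₂ + 2f₃ + 2f₄ + 2f₅ + 2f₆ + f₇] = 0.142857·(70.571429) = 10.0816.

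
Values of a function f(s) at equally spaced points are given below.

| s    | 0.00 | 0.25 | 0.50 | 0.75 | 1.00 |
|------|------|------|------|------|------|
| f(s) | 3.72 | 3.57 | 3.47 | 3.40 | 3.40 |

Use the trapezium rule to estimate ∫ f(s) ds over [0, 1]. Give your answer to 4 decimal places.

h = 0.25, n = 4.
(h/2)·[y₀ + 2y₁ + 2y₂ + 2y₃ + y₄] = 0.125·(28.00) = 3.5000.

3.5000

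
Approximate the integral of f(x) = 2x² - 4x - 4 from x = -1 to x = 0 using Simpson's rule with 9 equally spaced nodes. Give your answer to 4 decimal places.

-1.3333

h = (0 − (-1))/8 = 0.125.
Nodes x₀,…,x₈ = -1, -0.875, -0.75, -0.625, -0.5, -0.375, -0.25, -0.125, 0.
f(x) = 2x² - 4x - 4: f₀=2, f₁=1.03125, f₂=0.125, f₃=-0.71875, f₄=-1.5, f₅=-2.21875, f₆=-2.875, f₇=-3.46875, f₈=-4.
(h/3)·[f₀ + 4f₁ + 2f₂ + 4f₃ + 2f₄ + 4f₅ + 2f₆ + 4f₇ + f₈] = 0.041667·(-32) = -1.3333.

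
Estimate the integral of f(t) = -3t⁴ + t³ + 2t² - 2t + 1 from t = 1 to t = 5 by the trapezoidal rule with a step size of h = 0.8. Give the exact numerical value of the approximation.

-1730.23616

h = (5 − 1)/5 = 0.8.
Nodes t₀,…,t₅ = 1, 1.8, 2.6, 3.4, 4.2, 5.
f(t) = -3t⁴ + t³ + 2t² - 2t + 1: f₀=-1, f₁=-21.7808, f₂=-110.1968, f₃=-344.2768, f₄=-831.5408, f₅=-1709.
(h/2)·[f₀ + 2f₁ + 2f₂ + 2f₃ + 2f₄ + f₅] = 0.4·(-4325.5904) = -1730.23616.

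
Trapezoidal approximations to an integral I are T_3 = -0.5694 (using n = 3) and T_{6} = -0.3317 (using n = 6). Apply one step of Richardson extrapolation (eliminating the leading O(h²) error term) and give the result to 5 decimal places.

-0.25247

R = (4·T_{6} − T_3) / 3 = (4·(-0.3317) − (-0.5694))/3 = (-0.7574)/3 = -0.25247.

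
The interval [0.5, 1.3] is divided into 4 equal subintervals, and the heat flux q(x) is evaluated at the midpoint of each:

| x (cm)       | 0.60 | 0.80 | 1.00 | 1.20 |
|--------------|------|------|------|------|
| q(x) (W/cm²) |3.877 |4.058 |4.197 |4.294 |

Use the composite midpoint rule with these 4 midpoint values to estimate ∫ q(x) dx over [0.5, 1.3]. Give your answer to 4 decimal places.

h = 0.2, n = 4.
h·[y(m₁) + y(m₂) + y(m₃) + y(m₄)] = 0.2·(16.426) = 3.2852.

3.2852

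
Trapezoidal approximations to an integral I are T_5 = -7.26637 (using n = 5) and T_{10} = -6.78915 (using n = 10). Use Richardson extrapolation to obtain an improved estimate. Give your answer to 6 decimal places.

-6.630077

R = (4·T_{10} − T_5) / 3 = (4·(-6.78915) − (-7.26637))/3 = (-19.89023)/3 = -6.630077.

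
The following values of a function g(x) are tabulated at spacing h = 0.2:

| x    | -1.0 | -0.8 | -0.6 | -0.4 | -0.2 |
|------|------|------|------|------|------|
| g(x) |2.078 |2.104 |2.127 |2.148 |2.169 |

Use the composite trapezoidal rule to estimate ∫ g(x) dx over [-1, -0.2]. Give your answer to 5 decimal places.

1.70050

h = 0.2, n = 4.
(h/2)·[y₀ + 2y₁ + 2y₂ + 2y₃ + y₄] = 0.1·(17.005) = 1.70050.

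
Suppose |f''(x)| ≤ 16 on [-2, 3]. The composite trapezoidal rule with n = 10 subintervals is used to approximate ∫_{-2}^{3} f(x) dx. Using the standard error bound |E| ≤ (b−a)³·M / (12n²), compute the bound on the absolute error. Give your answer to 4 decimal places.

|E| ≤ (5)³·16 / (12·10²) = 2000/1200 = 1.6667.

1.6667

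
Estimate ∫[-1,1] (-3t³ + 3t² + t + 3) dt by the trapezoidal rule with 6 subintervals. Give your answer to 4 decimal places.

h = (1 − (-1))/6 = 0.333333.
Nodes t₀,…,t₆ = -1, -0.666667, -0.333333, 0, 0.333333, 0.666667, 1.
f(t) = -3t³ + 3t² + t + 3: f₀=8, f₁=4.555556, f₂=3.111111, f₃=3, f₄=3.555556, f₅=4.111111, f₆=4.
(h/2)·[f₀ + 2f₁ + 2f₂ + 2f₃ + 2f₄ + 2f₅ + f₆] = 0.166667·(48.666667) = 8.1111.

8.1111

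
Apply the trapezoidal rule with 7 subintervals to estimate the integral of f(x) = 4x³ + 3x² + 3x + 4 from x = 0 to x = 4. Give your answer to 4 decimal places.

h = (4 − 0)/7 = 0.571429.
Nodes x₀,…,x₇ = 0, 0.571429, 1.142857, 1.714286, 2.285714, 2.857143, 3.428571, 4.
f(x) = 4x³ + 3x² + 3x + 4: f₀=4, f₁=7.440233, f₂=17.317784, f₃=38.110787, f₄=74.297376, f₅=130.355685, f₆=210.763848, f₇=320.
(h/2)·[f₀ + 2f₁ + 2f₂ + 2f₃ + 2f₄ + 2f₅ + 2f₆ + f₇] = 0.285714·(1280.571429) = 365.8776.

365.8776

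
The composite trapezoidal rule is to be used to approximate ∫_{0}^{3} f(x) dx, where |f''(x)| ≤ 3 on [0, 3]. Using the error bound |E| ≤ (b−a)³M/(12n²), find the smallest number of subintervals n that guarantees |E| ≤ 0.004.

42

Need 81/(12n²) ≤ 0.004.
n² ≥ 81/(12·0.004) = 1687.5 ⇒ n ≥ 41.0792, so the smallest n is 42.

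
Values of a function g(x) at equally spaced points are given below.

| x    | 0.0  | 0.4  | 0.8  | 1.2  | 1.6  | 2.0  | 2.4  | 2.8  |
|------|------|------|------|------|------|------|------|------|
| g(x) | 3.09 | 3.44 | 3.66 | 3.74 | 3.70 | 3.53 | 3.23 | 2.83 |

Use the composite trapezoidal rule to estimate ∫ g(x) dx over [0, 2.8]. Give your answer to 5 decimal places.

9.70400

h = 0.4, n = 7.
(h/2)·[y₀ + 2y₁ + 2y₂ + 2y₃ + 2y₄ + 2y₅ + 2y₆ + y₇] = 0.2·(48.52) = 9.70400.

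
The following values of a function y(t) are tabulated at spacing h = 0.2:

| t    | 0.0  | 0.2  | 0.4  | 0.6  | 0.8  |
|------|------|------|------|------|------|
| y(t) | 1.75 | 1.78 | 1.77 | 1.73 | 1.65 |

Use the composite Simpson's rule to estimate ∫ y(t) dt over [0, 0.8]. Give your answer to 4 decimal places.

h = 0.2, n = 4.
(h/3)·[y₀ + 4y₁ + 2y₂ + 4y₃ + y₄] = 0.066667·(20.98) = 1.3987.

1.3987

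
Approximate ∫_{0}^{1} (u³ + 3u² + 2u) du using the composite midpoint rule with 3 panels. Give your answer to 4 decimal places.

2.2083

h = (1 − 0)/3 = 0.333333.
Midpoints m₁,…,m₃ = 0.166667, 0.5, 0.833333.
f(m₁)=0.421296, f(m₂)=1.875, f(m₃)=4.328704.
h·[f(m₁) + f(m₂) + f(m₃)] = 0.333333·(6.625) = 2.2083.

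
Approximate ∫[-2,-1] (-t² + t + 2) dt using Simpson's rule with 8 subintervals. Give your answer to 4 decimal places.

-1.8333

h = (-1 − (-2))/8 = 0.125.
Nodes t₀,…,t₈ = -2, -1.875, -1.75, -1.625, -1.5, -1.375, -1.25, -1.125, -1.
f(t) = -t² + t + 2: f₀=-4, f₁=-3.390625, f₂=-2.8125, f₃=-2.265625, f₄=-1.75, f₅=-1.265625, f₆=-0.8125, f₇=-0.390625, f₈=0.
(h/3)·[f₀ + 4f₁ + 2f₂ + 4f₃ + 2f₄ + 4f₅ + 2f₆ + 4f₇ + f₈] = 0.041667·(-44) = -1.8333.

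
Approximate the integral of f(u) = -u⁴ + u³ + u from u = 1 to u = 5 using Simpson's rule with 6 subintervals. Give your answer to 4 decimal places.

h = (5 − 1)/6 = 0.666667.
Nodes u₀,…,u₆ = 1, 1.666667, 2.333333, 3, 3.666667, 4.333333, 5.
f(u) = -u⁴ + u³ + u: f₀=1, f₁=-1.419753, f₂=-14.604938, f₃=-51, f₄=-127.790123, f₅=-266.901235, f₆=-495.
(h/3)·[f₀ + 4f₁ + 2f₂ + 4f₃ + 2f₄ + 4f₅ + f₆] = 0.222222·(-2056.074074) = -456.9053.

-456.9053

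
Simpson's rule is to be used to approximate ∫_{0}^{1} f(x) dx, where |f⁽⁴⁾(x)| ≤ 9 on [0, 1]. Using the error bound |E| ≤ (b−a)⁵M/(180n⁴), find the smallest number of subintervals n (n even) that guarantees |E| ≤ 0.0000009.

Need 9/(180n⁴) ≤ 0.0000009.
n⁴ ≥ 9/(180·0.0000009) = 55555.6 ⇒ n ≥ 15.3526, so the smallest even n is 16. (n must be even for Simpson's rule.)

16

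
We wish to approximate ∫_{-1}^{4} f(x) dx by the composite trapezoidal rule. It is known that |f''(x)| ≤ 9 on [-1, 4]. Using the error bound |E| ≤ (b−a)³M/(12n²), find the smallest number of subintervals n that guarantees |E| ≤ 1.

10

Need 1125/(12n²) ≤ 1.
n² ≥ 1125/(12·1) = 93.75 ⇒ n ≥ 9.6825, so the smallest n is 10.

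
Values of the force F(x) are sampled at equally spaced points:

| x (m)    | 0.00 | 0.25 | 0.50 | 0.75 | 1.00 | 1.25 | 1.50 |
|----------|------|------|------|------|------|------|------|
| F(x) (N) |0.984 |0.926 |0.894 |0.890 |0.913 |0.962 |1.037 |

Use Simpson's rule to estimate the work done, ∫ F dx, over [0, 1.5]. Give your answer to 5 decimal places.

1.39558

h = 0.25, n = 6.
(h/3)·[y₀ + 4y₁ + 2y₂ + 4y₃ + 2y₄ + 4y₅ + y₆] = 0.083333·(16.747) = 1.39558.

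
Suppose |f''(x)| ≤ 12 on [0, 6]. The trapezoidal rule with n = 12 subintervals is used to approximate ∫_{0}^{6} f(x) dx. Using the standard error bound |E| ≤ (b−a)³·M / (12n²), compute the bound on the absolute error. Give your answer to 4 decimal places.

1.5000

|E| ≤ (6)³·12 / (12·12²) = 2592/1728 = 1.5000.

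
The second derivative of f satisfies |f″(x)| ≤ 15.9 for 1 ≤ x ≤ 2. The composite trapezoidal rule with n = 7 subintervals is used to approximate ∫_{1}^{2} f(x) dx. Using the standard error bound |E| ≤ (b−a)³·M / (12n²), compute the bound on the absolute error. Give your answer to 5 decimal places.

|E| ≤ (1)³·15.9 / (12·7²) = 15.9/588 = 0.02704.

0.02704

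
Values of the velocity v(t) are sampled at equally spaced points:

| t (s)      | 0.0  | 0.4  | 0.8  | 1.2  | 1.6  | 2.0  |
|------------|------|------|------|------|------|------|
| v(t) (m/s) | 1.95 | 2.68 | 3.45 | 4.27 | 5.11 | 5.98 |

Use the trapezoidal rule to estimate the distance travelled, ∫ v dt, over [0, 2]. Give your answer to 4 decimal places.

h = 0.4, n = 5.
(h/2)·[y₀ + 2y₁ + 2y₂ + 2y₃ + 2y₄ + y₅] = 0.2·(38.95) = 7.7900.

7.7900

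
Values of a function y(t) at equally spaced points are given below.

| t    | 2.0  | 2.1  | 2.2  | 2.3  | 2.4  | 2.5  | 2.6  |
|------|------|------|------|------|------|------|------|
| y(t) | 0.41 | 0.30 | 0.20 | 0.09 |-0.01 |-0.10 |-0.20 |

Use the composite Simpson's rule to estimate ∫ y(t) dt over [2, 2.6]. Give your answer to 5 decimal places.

0.05833

h = 0.1, n = 6.
(h/3)·[y₀ + 4y₁ + 2y₂ + 4y₃ + 2y₄ + 4y₅ + y₆] = 0.033333·(1.75) = 0.05833.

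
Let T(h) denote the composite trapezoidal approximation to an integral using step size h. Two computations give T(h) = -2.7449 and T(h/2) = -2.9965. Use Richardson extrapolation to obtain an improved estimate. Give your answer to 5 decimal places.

-3.08037

R = (4·T(h/2) − T(h)) / 3 = (4·(-2.9965) − (-2.7449))/3 = (-9.2411)/3 = -3.08037.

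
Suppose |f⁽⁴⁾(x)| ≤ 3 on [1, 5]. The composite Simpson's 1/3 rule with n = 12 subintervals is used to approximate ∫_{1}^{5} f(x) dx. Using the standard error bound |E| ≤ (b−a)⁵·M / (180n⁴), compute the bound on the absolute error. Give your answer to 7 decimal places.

0.0008230

|E| ≤ (4)⁵·3 / (180·12⁴) = 3072/3732480 = 0.0008230.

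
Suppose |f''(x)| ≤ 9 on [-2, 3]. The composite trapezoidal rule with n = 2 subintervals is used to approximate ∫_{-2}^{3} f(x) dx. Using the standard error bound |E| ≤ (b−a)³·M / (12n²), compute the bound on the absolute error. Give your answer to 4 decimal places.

23.4375

|E| ≤ (5)³·9 / (12·2²) = 1125/48 = 23.4375.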